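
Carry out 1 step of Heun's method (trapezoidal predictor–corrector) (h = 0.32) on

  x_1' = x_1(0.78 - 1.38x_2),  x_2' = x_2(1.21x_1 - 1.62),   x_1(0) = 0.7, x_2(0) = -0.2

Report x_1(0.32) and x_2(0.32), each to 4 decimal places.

0.9663, -0.1635

Heun on (x_1,x_2): k1 = f(x_n, state_n); k2 = f(x_n + h, state_n + h·k1); state_{n+1} = state_n + (h/2)·(k1 + k2).
0.000000: (0.700000, -0.200000)
  k1 = (0.739200, 0.154600)
  predictor → (0.936544, -0.150528)
  k2 = (0.925051, 0.073274)
  → (0.966280, -0.163540)
(x_1(0.32), x_2(0.32)) ≈ (0.9663, -0.1635)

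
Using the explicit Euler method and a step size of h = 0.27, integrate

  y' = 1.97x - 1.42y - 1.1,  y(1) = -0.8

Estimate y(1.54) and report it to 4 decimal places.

0.2192

Euler: y_{n+1} = y_n + h·f(x_n, y_n).
x=1.000000, y=-0.800000: f=2.006000 → y ← -0.800000 + 0.27·2.006000 = -0.258380
x=1.270000, y=-0.258380: f=1.768800 → y ← -0.258380 + 0.27·1.768800 = 0.219196
y(1.54) ≈ 0.2192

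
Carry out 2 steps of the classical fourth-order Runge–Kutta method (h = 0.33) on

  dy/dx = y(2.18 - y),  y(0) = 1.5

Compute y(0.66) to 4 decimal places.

RK4: k1 = f(x_n, y_n); k2 = f(x_n + h/2, y_n + (h/2)·k1); k3 = f(x_n + h/2, y_n + (h/2)·k2); k4 = f(x_n + h, y_n + h·k3); y_{n+1} = y_n + (h/6)·(k1 + 2k2 + 2k3 + k4).
x=0.000000, y=1.500000:
  k1 = f(0.000000, 1.500000) = 1.020000
  k2 = f(0.165000, 1.668300) = 0.853669
  k3 = f(0.165000, 1.640855) = 0.884658
  k4 = f(0.330000, 1.791937) = 0.695384
  y ← 1.500000 + (0.33/6)·(k1 + 2k2 + 2k3 + k4) = 1.785562
x=0.330000, y=1.785562:
  k1 = f(0.330000, 1.785562) = 0.704293
  k2 = f(0.495000, 1.901771) = 0.529129
  k3 = f(0.495000, 1.872868) = 0.575217
  k4 = f(0.660000, 1.975384) = 0.404196
  y ← 1.785562 + (0.33/6)·(k1 + 2k2 + 2k3 + k4) = 1.968007
y(0.66) ≈ 1.9680

1.9680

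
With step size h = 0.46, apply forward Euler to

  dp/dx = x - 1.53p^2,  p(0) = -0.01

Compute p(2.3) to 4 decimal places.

Euler: p_{n+1} = p_n + h·f(x_n, p_n).
x=0.000000, p=-0.010000: f=-0.000153 → p ← -0.010000 + 0.46·(-0.000153) = -0.010070
x=0.460000, p=-0.010070: f=0.459845 → p ← -0.010070 + 0.46·0.459845 = 0.201458
x=0.920000, p=0.201458: f=0.857904 → p ← 0.201458 + 0.46·0.857904 = 0.596094
x=1.380000, p=0.596094: f=0.836348 → p ← 0.596094 + 0.46·0.836348 = 0.980814
x=1.840000, p=0.980814: f=0.368146 → p ← 0.980814 + 0.46·0.368146 = 1.150161
p(2.3) ≈ 1.1502

1.1502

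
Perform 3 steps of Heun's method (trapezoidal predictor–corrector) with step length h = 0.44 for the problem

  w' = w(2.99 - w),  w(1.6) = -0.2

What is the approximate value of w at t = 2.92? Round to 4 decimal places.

-48.8337

Heun: k1 = f(t_n, w_n); k2 = f(t_n + h, w_n + h·k1); w_{n+1} = w_n + (h/2)·(k1 + k2).
t=1.600000, w=-0.200000:
  k1 = f(1.600000, -0.200000) = -0.638000
  k2 = f(2.040000, -0.480720) = -1.668445
  w ← -0.200000 + (0.44/2)·(-0.638000 + (-1.668445)) = -0.707418
t=2.040000, w=-0.707418:
  k1 = f(2.040000, -0.707418) = -2.615619
  k2 = f(2.480000, -1.858290) = -9.009530
  w ← -0.707418 + (0.44/2)·(-2.615619 + (-9.009530)) = -3.264951
t=2.480000, w=-3.264951:
  k1 = f(2.480000, -3.264951) = -20.422105
  k2 = f(2.920000, -12.250677) = -186.708611
  w ← -3.264951 + (0.44/2)·(-20.422105 + (-186.708611)) = -48.833708
w(2.92) ≈ -48.8337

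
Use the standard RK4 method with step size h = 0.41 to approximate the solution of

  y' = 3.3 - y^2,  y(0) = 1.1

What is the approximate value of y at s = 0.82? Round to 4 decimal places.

1.7588

RK4: k1 = f(s_n, y_n); k2 = f(s_n + h/2, y_n + (h/2)·k1); k3 = f(s_n + h/2, y_n + (h/2)·k2); k4 = f(s_n + h, y_n + h·k3); y_{n+1} = y_n + (h/6)·(k1 + 2k2 + 2k3 + k4).
s=0.000000, y=1.100000:
  k1 = f(0.000000, 1.100000) = 2.090000
  k2 = f(0.205000, 1.528450) = 0.963841
  k3 = f(0.205000, 1.297587) = 1.616267
  k4 = f(0.410000, 1.762670) = 0.192996
  y ← 1.100000 + (0.41/6)·(k1 + 2k2 + 2k3 + k4) = 1.608619
s=0.410000, y=1.608619:
  k1 = f(0.410000, 1.608619) = 0.712343
  k2 = f(0.615000, 1.754650) = 0.221204
  k3 = f(0.615000, 1.653966) = 0.564396
  k4 = f(0.820000, 1.840022) = -0.085680
  y ← 1.608619 + (0.41/6)·(k1 + 2k2 + 2k3 + k4) = 1.758807
y(0.82) ≈ 1.7588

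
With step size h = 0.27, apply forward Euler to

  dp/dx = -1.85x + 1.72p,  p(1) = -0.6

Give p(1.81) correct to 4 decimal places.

-4.6536

Euler: p_{n+1} = p_n + h·f(x_n, p_n).
x=1.000000, p=-0.600000: f=-2.882000 → p ← -0.600000 + 0.27·(-2.882000) = -1.378140
x=1.270000, p=-1.378140: f=-4.719901 → p ← -1.378140 + 0.27·(-4.719901) = -2.652513
x=1.540000, p=-2.652513: f=-7.411323 → p ← -2.652513 + 0.27·(-7.411323) = -4.653570
p(1.81) ≈ -4.6536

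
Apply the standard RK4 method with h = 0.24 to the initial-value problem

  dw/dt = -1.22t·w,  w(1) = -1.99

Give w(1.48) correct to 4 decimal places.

-0.9628

RK4: k1 = f(t_n, w_n); k2 = f(t_n + h/2, w_n + (h/2)·k1); k3 = f(t_n + h/2, w_n + (h/2)·k2); k4 = f(t_n + h, w_n + h·k3); w_{n+1} = w_n + (h/6)·(k1 + 2k2 + 2k3 + k4).
t=1.000000, w=-1.990000:
  k1 = f(1.000000, -1.990000) = 2.427800
  k2 = f(1.120000, -1.698664) = 2.321054
  k3 = f(1.120000, -1.711473) = 2.338557
  k4 = f(1.240000, -1.428746) = 2.161407
  w ← -1.990000 + (0.24/6)·(k1 + 2k2 + 2k3 + k4) = -1.433663
t=1.240000, w=-1.433663:
  k1 = f(1.240000, -1.433663) = 2.168845
  k2 = f(1.360000, -1.173401) = 1.946908
  k3 = f(1.360000, -1.200034) = 1.991096
  k4 = f(1.480000, -0.955800) = 1.725792
  w ← -1.433663 + (0.24/6)·(k1 + 2k2 + 2k3 + k4) = -0.962837
w(1.48) ≈ -0.9628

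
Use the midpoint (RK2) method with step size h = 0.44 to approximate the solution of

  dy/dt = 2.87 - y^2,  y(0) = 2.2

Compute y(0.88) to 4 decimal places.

Midpoint: k1 = f(t_n, y_n); k2 = f(t_n + h/2, y_n + (h/2)·k1); y_{n+1} = y_n + h·k2.
t=0.000000, y=2.200000:
  k1 = f(0.000000, 2.200000) = -1.970000
  k2 = f(0.220000, 1.766600) = -0.250876
  y ← 2.200000 + 0.44·(-0.250876) = 2.089615
t=0.440000, y=2.089615:
  k1 = f(0.440000, 2.089615) = -1.496490
  k2 = f(0.660000, 1.760387) = -0.228962
  y ← 2.089615 + 0.44·(-0.228962) = 1.988871
y(0.88) ≈ 1.9889

1.9889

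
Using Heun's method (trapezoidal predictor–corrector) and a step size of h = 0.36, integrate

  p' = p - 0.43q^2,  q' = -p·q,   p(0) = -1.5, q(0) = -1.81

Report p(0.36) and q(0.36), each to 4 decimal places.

Heun on (p,q): k1 = f(t_n, state_n); k2 = f(t_n + h, state_n + h·k1); state_{n+1} = state_n + (h/2)·(k1 + k2).
0.000000: (-1.500000, -1.810000)
  k1 = (-2.908723, -2.715000)
  predictor → (-2.547140, -2.787400)
  k2 = (-5.888068, -7.099899)
  → (-3.083422, -3.576682)
(p(0.36), q(0.36)) ≈ (-3.0834, -3.5767)

-3.0834, -3.5767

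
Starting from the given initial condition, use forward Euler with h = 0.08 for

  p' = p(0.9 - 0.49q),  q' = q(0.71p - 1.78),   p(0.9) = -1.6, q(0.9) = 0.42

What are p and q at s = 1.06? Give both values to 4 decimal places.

Euler on (p,q): p_{n+1} = p_n + h·p', q_{n+1} = q_n + h·q'.
0.900000: (-1.600000, 0.420000); f=(-1.110720, -1.224720) → (-1.688858, 0.322022)
0.980000: (-1.688858, 0.322022); f=(-1.253485, -0.959333) → (-1.789136, 0.245276)
(p(1.06), q(1.06)) ≈ (-1.7891, 0.2453)

-1.7891, 0.2453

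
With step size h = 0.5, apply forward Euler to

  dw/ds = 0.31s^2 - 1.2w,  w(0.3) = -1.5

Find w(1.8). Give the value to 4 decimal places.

0.2079

Euler: w_{n+1} = w_n + h·f(s_n, w_n).
s=0.300000, w=-1.500000: f=1.827900 → w ← -1.500000 + 0.5·1.827900 = -0.586050
s=0.800000, w=-0.586050: f=0.901660 → w ← -0.586050 + 0.5·0.901660 = -0.135220
s=1.300000, w=-0.135220: f=0.686164 → w ← -0.135220 + 0.5·0.686164 = 0.207862
w(1.8) ≈ 0.2079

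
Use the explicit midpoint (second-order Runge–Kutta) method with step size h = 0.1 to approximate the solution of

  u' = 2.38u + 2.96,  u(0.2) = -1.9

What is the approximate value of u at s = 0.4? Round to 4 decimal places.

Midpoint: k1 = f(s_n, u_n); k2 = f(s_n + h/2, u_n + (h/2)·k1); u_{n+1} = u_n + h·k2.
s=0.200000, u=-1.900000:
  k1 = f(0.200000, -1.900000) = -1.562000
  k2 = f(0.250000, -1.978100) = -1.747878
  u ← -1.900000 + 0.1·(-1.747878) = -2.074788
s=0.300000, u=-2.074788:
  k1 = f(0.300000, -2.074788) = -1.977995
  k2 = f(0.350000, -2.173688) = -2.213376
  u ← -2.074788 + 0.1·(-2.213376) = -2.296125
u(0.4) ≈ -2.2961

-2.2961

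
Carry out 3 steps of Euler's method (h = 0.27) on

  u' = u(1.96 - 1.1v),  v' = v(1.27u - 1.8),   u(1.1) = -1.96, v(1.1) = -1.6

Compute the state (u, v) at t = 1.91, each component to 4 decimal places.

Euler on (u,v): u_{n+1} = u_n + h·u', v_{n+1} = v_n + h·v'.
1.100000: (-1.960000, -1.600000); f=(-7.291200, 6.862720) → (-3.928624, 0.252934)
1.370000: (-3.928624, 0.252934); f=(-6.607050, -1.717261) → (-5.712528, -0.210726)
1.640000: (-5.712528, -0.210726); f=(-12.520710, 1.908105) → (-9.093119, 0.304462)
(u(1.91), v(1.91)) ≈ (-9.0931, 0.3045)

-9.0931, 0.3045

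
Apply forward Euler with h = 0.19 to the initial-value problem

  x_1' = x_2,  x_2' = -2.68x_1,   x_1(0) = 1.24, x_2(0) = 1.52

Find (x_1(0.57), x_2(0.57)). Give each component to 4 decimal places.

Euler on (x_1,x_2): x_1_{n+1} = x_1_n + h·x_1', x_2_{n+1} = x_2_n + h·x_2'.
0.000000: (1.240000, 1.520000); f=(1.520000, -3.323200) → (1.528800, 0.888592)
0.190000: (1.528800, 0.888592); f=(0.888592, -4.097184) → (1.697632, 0.110127)
0.380000: (1.697632, 0.110127); f=(0.110127, -4.549655) → (1.718557, -0.754307)
(x_1(0.57), x_2(0.57)) ≈ (1.7186, -0.7543)

1.7186, -0.7543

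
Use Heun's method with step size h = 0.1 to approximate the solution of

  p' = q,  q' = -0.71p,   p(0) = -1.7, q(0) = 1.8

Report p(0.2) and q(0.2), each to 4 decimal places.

Heun on (p,q): k1 = f(t_n, state_n); k2 = f(t_n + h, state_n + h·k1); state_{n+1} = state_n + (h/2)·(k1 + k2).
0.000000: (-1.700000, 1.800000)
  k1 = (1.800000, 1.207000)
  predictor → (-1.520000, 1.920700)
  k2 = (1.920700, 1.079200)
  → (-1.513965, 1.914310)
0.100000: (-1.513965, 1.914310)
  k1 = (1.914310, 1.074915)
  predictor → (-1.322534, 2.021802)
  k2 = (2.021802, 0.938999)
  → (-1.317159, 2.015006)
(p(0.2), q(0.2)) ≈ (-1.3172, 2.0150)

-1.3172, 2.0150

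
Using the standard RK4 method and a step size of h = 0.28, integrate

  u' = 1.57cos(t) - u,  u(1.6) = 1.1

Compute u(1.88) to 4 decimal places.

RK4: k1 = f(t_n, u_n); k2 = f(t_n + h/2, u_n + (h/2)·k1); k3 = f(t_n + h/2, u_n + (h/2)·k2); k4 = f(t_n + h, u_n + h·k3); u_{n+1} = u_n + (h/6)·(k1 + 2k2 + 2k3 + k4).
t=1.600000, u=1.100000:
  k1 = f(1.600000, 1.100000) = -1.145843
  k2 = f(1.740000, 0.939582) = -1.203966
  k3 = f(1.740000, 0.931445) = -1.195829
  k4 = f(1.880000, 0.765168) = -1.242919
  u ← 1.100000 + (0.28/6)·(k1 + 2k2 + 2k3 + k4) = 0.764544
u(1.88) ≈ 0.7645

0.7645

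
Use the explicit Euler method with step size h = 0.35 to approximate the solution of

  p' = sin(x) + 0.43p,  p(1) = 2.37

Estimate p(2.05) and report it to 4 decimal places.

4.7390

Euler: p_{n+1} = p_n + h·f(x_n, p_n).
x=1.000000, p=2.370000: f=1.860571 → p ← 2.370000 + 0.35·1.860571 = 3.021200
x=1.350000, p=3.021200: f=2.274839 → p ← 3.021200 + 0.35·2.274839 = 3.817394
x=1.700000, p=3.817394: f=2.633144 → p ← 3.817394 + 0.35·2.633144 = 4.738994
p(2.05) ≈ 4.7390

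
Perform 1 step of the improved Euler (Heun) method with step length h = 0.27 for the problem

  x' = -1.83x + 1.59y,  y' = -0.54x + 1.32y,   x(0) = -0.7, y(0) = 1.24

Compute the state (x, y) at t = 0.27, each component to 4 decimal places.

0.0780, 1.8169

Heun on (x,y): k1 = f(t_n, state_n); k2 = f(t_n + h, state_n + h·k1); state_{n+1} = state_n + (h/2)·(k1 + k2).
0.000000: (-0.700000, 1.240000)
  k1 = (3.252600, 2.014800)
  predictor → (0.178202, 1.783996)
  k2 = (2.510444, 2.258646)
  → (0.078011, 1.816915)
(x(0.27), y(0.27)) ≈ (0.0780, 1.8169)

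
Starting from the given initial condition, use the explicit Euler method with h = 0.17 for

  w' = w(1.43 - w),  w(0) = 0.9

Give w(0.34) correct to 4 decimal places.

Euler: w_{n+1} = w_n + h·f(t_n, w_n).
t=0.000000, w=0.900000: f=0.477000 → w ← 0.900000 + 0.17·0.477000 = 0.981090
t=0.170000, w=0.981090: f=0.440421 → w ← 0.981090 + 0.17·0.440421 = 1.055962
w(0.34) ≈ 1.0560

1.0560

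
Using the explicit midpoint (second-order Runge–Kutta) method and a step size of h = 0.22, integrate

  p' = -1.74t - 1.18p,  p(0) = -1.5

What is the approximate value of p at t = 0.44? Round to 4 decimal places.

Midpoint: k1 = f(t_n, p_n); k2 = f(t_n + h/2, p_n + (h/2)·k1); p_{n+1} = p_n + h·k2.
t=0.000000, p=-1.500000:
  k1 = f(0.000000, -1.500000) = 1.770000
  k2 = f(0.110000, -1.305300) = 1.348854
  p ← -1.500000 + 0.22·1.348854 = -1.203252
t=0.220000, p=-1.203252:
  k1 = f(0.220000, -1.203252) = 1.037038
  k2 = f(0.330000, -1.089178) = 0.711030
  p ← -1.203252 + 0.22·0.711030 = -1.046826
p(0.44) ≈ -1.0468

-1.0468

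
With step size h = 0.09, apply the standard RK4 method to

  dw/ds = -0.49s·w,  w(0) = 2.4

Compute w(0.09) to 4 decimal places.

2.3952

RK4: k1 = f(s_n, w_n); k2 = f(s_n + h/2, w_n + (h/2)·k1); k3 = f(s_n + h/2, w_n + (h/2)·k2); k4 = f(s_n + h, w_n + h·k3); w_{n+1} = w_n + (h/6)·(k1 + 2k2 + 2k3 + k4).
s=0.000000, w=2.400000:
  k1 = f(0.000000, 2.400000) = 0.000000
  k2 = f(0.045000, 2.400000) = -0.052920
  k3 = f(0.045000, 2.397619) = -0.052867
  k4 = f(0.090000, 2.395242) = -0.105630
  w ← 2.400000 + (0.09/6)·(k1 + 2k2 + 2k3 + k4) = 2.395242
w(0.09) ≈ 2.3952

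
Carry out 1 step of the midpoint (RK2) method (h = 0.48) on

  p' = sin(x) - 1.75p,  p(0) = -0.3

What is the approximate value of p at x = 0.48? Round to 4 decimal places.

Midpoint: k1 = f(x_n, p_n); k2 = f(x_n + h/2, p_n + (h/2)·k1); p_{n+1} = p_n + h·k2.
x=0.000000, p=-0.300000:
  k1 = f(0.000000, -0.300000) = 0.525000
  k2 = f(0.240000, -0.174000) = 0.542203
  p ← -0.300000 + 0.48·0.542203 = -0.039743
p(0.48) ≈ -0.0397

-0.0397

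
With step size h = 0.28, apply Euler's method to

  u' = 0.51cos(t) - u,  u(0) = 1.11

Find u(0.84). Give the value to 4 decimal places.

Euler: u_{n+1} = u_n + h·f(t_n, u_n).
t=0.000000, u=1.110000: f=-0.600000 → u ← 1.110000 + 0.28·(-0.600000) = 0.942000
t=0.280000, u=0.942000: f=-0.451862 → u ← 0.942000 + 0.28·(-0.451862) = 0.815479
t=0.560000, u=0.815479: f=-0.383379 → u ← 0.815479 + 0.28·(-0.383379) = 0.708133
u(0.84) ≈ 0.7081

0.7081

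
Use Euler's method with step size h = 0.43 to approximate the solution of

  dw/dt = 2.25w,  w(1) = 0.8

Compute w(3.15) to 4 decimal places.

23.5865

Euler: w_{n+1} = w_n + h·f(t_n, w_n).
t=1.000000, w=0.800000: f=1.800000 → w ← 0.800000 + 0.43·1.800000 = 1.574000
t=1.430000, w=1.574000: f=3.541500 → w ← 1.574000 + 0.43·3.541500 = 3.096845
t=1.860000, w=3.096845: f=6.967901 → w ← 3.096845 + 0.43·6.967901 = 6.093043
t=2.290000, w=6.093043: f=13.709346 → w ← 6.093043 + 0.43·13.709346 = 11.988061
t=2.720000, w=11.988061: f=26.973138 → w ← 11.988061 + 0.43·26.973138 = 23.586510
w(3.15) ≈ 23.5865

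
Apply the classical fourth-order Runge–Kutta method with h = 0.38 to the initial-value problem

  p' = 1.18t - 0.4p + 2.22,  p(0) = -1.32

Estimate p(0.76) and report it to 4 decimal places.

RK4: k1 = f(t_n, p_n); k2 = f(t_n + h/2, p_n + (h/2)·k1); k3 = f(t_n + h/2, p_n + (h/2)·k2); k4 = f(t_n + h, p_n + h·k3); p_{n+1} = p_n + (h/6)·(k1 + 2k2 + 2k3 + k4).
t=0.000000, p=-1.320000:
  k1 = f(0.000000, -1.320000) = 2.748000
  k2 = f(0.190000, -0.797880) = 2.763352
  k3 = f(0.190000, -0.794963) = 2.762185
  k4 = f(0.380000, -0.270370) = 2.776548
  p ← -1.320000 + (0.38/6)·(k1 + 2k2 + 2k3 + k4) = -0.270211
t=0.380000, p=-0.270211:
  k1 = f(0.380000, -0.270211) = 2.776484
  k2 = f(0.570000, 0.257321) = 2.789671
  k3 = f(0.570000, 0.259827) = 2.788669
  k4 = f(0.760000, 0.789484) = 2.801007
  p ← -0.270211 + (0.38/6)·(k1 + 2k2 + 2k3 + k4) = 0.789620
p(0.76) ≈ 0.7896

0.7896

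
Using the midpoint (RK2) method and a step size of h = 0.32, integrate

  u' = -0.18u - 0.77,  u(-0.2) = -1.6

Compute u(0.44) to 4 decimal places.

Midpoint: k1 = f(t_n, u_n); k2 = f(t_n + h/2, u_n + (h/2)·k1); u_{n+1} = u_n + h·k2.
t=-0.200000, u=-1.600000:
  k1 = f(-0.200000, -1.600000) = -0.482000
  k2 = f(-0.040000, -1.677120) = -0.468118
  u ← -1.600000 + 0.32·(-0.468118) = -1.749798
t=0.120000, u=-1.749798:
  k1 = f(0.120000, -1.749798) = -0.455036
  k2 = f(0.280000, -1.822604) = -0.441931
  u ← -1.749798 + 0.32·(-0.441931) = -1.891216
u(0.44) ≈ -1.8912

-1.8912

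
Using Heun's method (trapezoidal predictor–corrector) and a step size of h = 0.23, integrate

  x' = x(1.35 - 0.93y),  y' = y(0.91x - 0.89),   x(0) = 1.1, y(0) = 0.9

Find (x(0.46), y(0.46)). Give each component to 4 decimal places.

1.3708, 1.0014

Heun on (x,y): k1 = f(t_n, state_n); k2 = f(t_n + h, state_n + h·k1); state_{n+1} = state_n + (h/2)·(k1 + k2).
0.000000: (1.100000, 0.900000)
  k1 = (0.564300, 0.099900)
  predictor → (1.229789, 0.922977)
  k2 = (0.604603, 0.211461)
  → (1.234424, 0.935807)
0.230000: (1.234424, 0.935807)
  k1 = (0.592153, 0.218348)
  predictor → (1.370619, 0.986027)
  k2 = (0.593472, 0.352271)
  → (1.370771, 1.001428)
(x(0.46), y(0.46)) ≈ (1.3708, 1.0014)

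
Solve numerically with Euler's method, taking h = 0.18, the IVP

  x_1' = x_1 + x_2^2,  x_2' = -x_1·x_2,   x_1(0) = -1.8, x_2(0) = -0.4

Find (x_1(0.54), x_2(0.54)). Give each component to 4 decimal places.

Euler on (x_1,x_2): x_1_{n+1} = x_1_n + h·x_1', x_2_{n+1} = x_2_n + h·x_2'.
0.000000: (-1.800000, -0.400000); f=(-1.640000, -0.720000) → (-2.095200, -0.529600)
0.180000: (-2.095200, -0.529600); f=(-1.814724, -1.109618) → (-2.421850, -0.729331)
0.360000: (-2.421850, -0.729331); f=(-1.889926, -1.766331) → (-2.762037, -1.047271)
(x_1(0.54), x_2(0.54)) ≈ (-2.7620, -1.0473)

-2.7620, -1.0473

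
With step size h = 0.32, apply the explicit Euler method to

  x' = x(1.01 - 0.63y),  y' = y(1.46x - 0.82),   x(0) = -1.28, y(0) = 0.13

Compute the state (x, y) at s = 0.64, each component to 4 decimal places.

Euler on (x,y): x_{n+1} = x_n + h·x', y_{n+1} = y_n + h·y'.
0.000000: (-1.280000, 0.130000); f=(-1.187968, -0.349544) → (-1.660150, 0.018146)
0.320000: (-1.660150, 0.018146); f=(-1.657773, -0.058862) → (-2.190637, -0.000690)
(x(0.64), y(0.64)) ≈ (-2.1906, -0.0007)

-2.1906, -0.0007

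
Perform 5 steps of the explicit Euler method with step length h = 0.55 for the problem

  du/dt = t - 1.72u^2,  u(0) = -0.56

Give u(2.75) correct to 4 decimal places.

Euler: u_{n+1} = u_n + h·f(t_n, u_n).
t=0.000000, u=-0.560000: f=-0.539392 → u ← -0.560000 + 0.55·(-0.539392) = -0.856666
t=0.550000, u=-0.856666: f=-0.712267 → u ← -0.856666 + 0.55·(-0.712267) = -1.248412
t=1.100000, u=-1.248412: f=-1.580677 → u ← -1.248412 + 0.55·(-1.580677) = -2.117785
t=1.650000, u=-2.117785: f=-6.064220 → u ← -2.117785 + 0.55·(-6.064220) = -5.453106
t=2.200000, u=-5.453106: f=-48.946540 → u ← -5.453106 + 0.55·(-48.946540) = -32.373703
u(2.75) ≈ -32.3737

-32.3737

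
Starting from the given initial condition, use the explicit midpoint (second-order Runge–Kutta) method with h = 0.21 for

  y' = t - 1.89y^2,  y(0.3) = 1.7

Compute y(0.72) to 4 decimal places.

0.9891

Midpoint: k1 = f(t_n, y_n); k2 = f(t_n + h/2, y_n + (h/2)·k1); y_{n+1} = y_n + h·k2.
t=0.300000, y=1.700000:
  k1 = f(0.300000, 1.700000) = -5.162100
  k2 = f(0.405000, 1.157980) = -2.129332
  y ← 1.700000 + 0.21·(-2.129332) = 1.252840
t=0.510000, y=1.252840:
  k1 = f(0.510000, 1.252840) = -2.456560
  k2 = f(0.615000, 0.994901) = -1.255776
  y ← 1.252840 + 0.21·(-1.255776) = 0.989127
y(0.72) ≈ 0.9891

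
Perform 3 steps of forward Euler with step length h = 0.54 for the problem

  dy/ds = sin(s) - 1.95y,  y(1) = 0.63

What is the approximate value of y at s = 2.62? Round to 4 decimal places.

Euler: y_{n+1} = y_n + h·f(s_n, y_n).
s=1.000000, y=0.630000: f=-0.387029 → y ← 0.630000 + 0.54·(-0.387029) = 0.421004
s=1.540000, y=0.421004: f=0.178567 → y ← 0.421004 + 0.54·0.178567 = 0.517431
s=2.080000, y=0.517431: f=-0.135857 → y ← 0.517431 + 0.54·(-0.135857) = 0.444068
y(2.62) ≈ 0.4441

0.4441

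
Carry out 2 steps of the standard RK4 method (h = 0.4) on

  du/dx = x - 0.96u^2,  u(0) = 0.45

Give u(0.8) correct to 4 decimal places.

0.5930

RK4: k1 = f(x_n, u_n); k2 = f(x_n + h/2, u_n + (h/2)·k1); k3 = f(x_n + h/2, u_n + (h/2)·k2); k4 = f(x_n + h, u_n + h·k3); u_{n+1} = u_n + (h/6)·(k1 + 2k2 + 2k3 + k4).
x=0.000000, u=0.450000:
  k1 = f(0.000000, 0.450000) = -0.194400
  k2 = f(0.200000, 0.411120) = 0.037741
  k3 = f(0.200000, 0.457548) = -0.000976
  k4 = f(0.400000, 0.449609) = 0.205937
  u ← 0.450000 + (0.4/6)·(k1 + 2k2 + 2k3 + k4) = 0.455671
x=0.400000, u=0.455671:
  k1 = f(0.400000, 0.455671) = 0.200669
  k2 = f(0.600000, 0.495805) = 0.364010
  k3 = f(0.600000, 0.528473) = 0.331887
  k4 = f(0.800000, 0.588426) = 0.467605
  u ← 0.455671 + (0.4/6)·(k1 + 2k2 + 2k3 + k4) = 0.593009
u(0.8) ≈ 0.5930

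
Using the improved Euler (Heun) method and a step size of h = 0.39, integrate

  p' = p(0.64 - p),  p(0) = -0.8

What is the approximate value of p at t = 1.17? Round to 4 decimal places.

-30.9796

Heun: k1 = f(t_n, p_n); k2 = f(t_n + h, p_n + h·k1); p_{n+1} = p_n + (h/2)·(k1 + k2).
t=0.000000, p=-0.800000:
  k1 = f(0.000000, -0.800000) = -1.152000
  k2 = f(0.390000, -1.249280) = -2.360240
  p ← -0.800000 + (0.39/2)·(-1.152000 + (-2.360240)) = -1.484887
t=0.390000, p=-1.484887:
  k1 = f(0.390000, -1.484887) = -3.155216
  k2 = f(0.780000, -2.715421) = -9.111381
  p ← -1.484887 + (0.39/2)·(-3.155216 + (-9.111381)) = -3.876873
t=0.780000, p=-3.876873:
  k1 = f(0.780000, -3.876873) = -17.511344
  k2 = f(1.170000, -10.706298) = -121.476837
  p ← -3.876873 + (0.39/2)·(-17.511344 + (-121.476837)) = -30.979569
p(1.17) ≈ -30.9796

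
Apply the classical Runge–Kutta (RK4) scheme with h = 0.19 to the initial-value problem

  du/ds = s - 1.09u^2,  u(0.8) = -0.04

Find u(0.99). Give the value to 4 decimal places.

RK4: k1 = f(s_n, u_n); k2 = f(s_n + h/2, u_n + (h/2)·k1); k3 = f(s_n + h/2, u_n + (h/2)·k2); k4 = f(s_n + h, u_n + h·k3); u_{n+1} = u_n + (h/6)·(k1 + 2k2 + 2k3 + k4).
s=0.800000, u=-0.040000:
  k1 = f(0.800000, -0.040000) = 0.798256
  k2 = f(0.895000, 0.035834) = 0.893600
  k3 = f(0.895000, 0.044892) = 0.892803
  k4 = f(0.990000, 0.129633) = 0.971683
  u ← -0.040000 + (0.19/6)·(k1 + 2k2 + 2k3 + k4) = 0.129187
u(0.99) ≈ 0.1292

0.1292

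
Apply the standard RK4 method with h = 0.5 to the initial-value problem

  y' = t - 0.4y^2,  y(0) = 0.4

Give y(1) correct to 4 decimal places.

0.7847

RK4: k1 = f(t_n, y_n); k2 = f(t_n + h/2, y_n + (h/2)·k1); k3 = f(t_n + h/2, y_n + (h/2)·k2); k4 = f(t_n + h, y_n + h·k3); y_{n+1} = y_n + (h/6)·(k1 + 2k2 + 2k3 + k4).
t=0.000000, y=0.400000:
  k1 = f(0.000000, 0.400000) = -0.064000
  k2 = f(0.250000, 0.384000) = 0.191018
  k3 = f(0.250000, 0.447754) = 0.169806
  k4 = f(0.500000, 0.484903) = 0.405948
  y ← 0.400000 + (0.5/6)·(k1 + 2k2 + 2k3 + k4) = 0.488633
t=0.500000, y=0.488633:
  k1 = f(0.500000, 0.488633) = 0.404495
  k2 = f(0.750000, 0.589757) = 0.610875
  k3 = f(0.750000, 0.641352) = 0.585467
  k4 = f(1.000000, 0.781367) = 0.755787
  y ← 0.488633 + (0.5/6)·(k1 + 2k2 + 2k3 + k4) = 0.784713
y(1) ≈ 0.7847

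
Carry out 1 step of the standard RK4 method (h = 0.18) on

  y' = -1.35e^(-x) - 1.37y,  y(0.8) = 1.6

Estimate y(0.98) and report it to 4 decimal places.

RK4: k1 = f(x_n, y_n); k2 = f(x_n + h/2, y_n + (h/2)·k1); k3 = f(x_n + h/2, y_n + (h/2)·k2); k4 = f(x_n + h, y_n + h·k3); y_{n+1} = y_n + (h/6)·(k1 + 2k2 + 2k3 + k4).
x=0.800000, y=1.600000:
  k1 = f(0.800000, 1.600000) = -2.798594
  k2 = f(0.890000, 1.348127) = -2.401319
  k3 = f(0.890000, 1.383881) = -2.450303
  k4 = f(0.980000, 1.158946) = -2.094425
  y ← 1.600000 + (0.18/6)·(k1 + 2k2 + 2k3 + k4) = 1.162112
y(0.98) ≈ 1.1621

1.1621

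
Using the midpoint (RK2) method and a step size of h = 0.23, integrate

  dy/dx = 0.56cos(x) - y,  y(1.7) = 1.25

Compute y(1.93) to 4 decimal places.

0.9663

Midpoint: k1 = f(x_n, y_n); k2 = f(x_n + h/2, y_n + (h/2)·k1); y_{n+1} = y_n + h·k2.
x=1.700000, y=1.250000:
  k1 = f(1.700000, 1.250000) = -1.322153
  k2 = f(1.815000, 1.097952) = -1.233351
  y ← 1.250000 + 0.23·(-1.233351) = 0.966329
y(1.93) ≈ 0.9663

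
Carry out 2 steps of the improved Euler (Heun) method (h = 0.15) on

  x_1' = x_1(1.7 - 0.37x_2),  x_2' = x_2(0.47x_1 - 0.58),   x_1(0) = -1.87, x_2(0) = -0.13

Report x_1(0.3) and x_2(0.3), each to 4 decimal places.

Heun on (x_1,x_2): k1 = f(x_n, state_n); k2 = f(x_n + h, state_n + h·k1); state_{n+1} = state_n + (h/2)·(k1 + k2).
0.000000: (-1.870000, -0.130000)
  k1 = (-3.268947, 0.189657)
  predictor → (-2.360342, -0.101551)
  k2 = (-4.101269, 0.171557)
  → (-2.422766, -0.102909)
0.150000: (-2.422766, -0.102909)
  k1 = (-4.210953, 0.176870)
  predictor → (-3.054409, -0.076379)
  k2 = (-5.278813, 0.153946)
  → (-3.134499, -0.078098)
(x_1(0.3), x_2(0.3)) ≈ (-3.1345, -0.0781)

-3.1345, -0.0781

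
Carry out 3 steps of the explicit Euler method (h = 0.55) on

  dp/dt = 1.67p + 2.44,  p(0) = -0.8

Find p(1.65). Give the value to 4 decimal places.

3.2070

Euler: p_{n+1} = p_n + h·f(t_n, p_n).
t=0.000000, p=-0.800000: f=1.104000 → p ← -0.800000 + 0.55·1.104000 = -0.192800
t=0.550000, p=-0.192800: f=2.118024 → p ← -0.192800 + 0.55·2.118024 = 0.972113
t=1.100000, p=0.972113: f=4.063429 → p ← 0.972113 + 0.55·4.063429 = 3.206999
p(1.65) ≈ 3.2070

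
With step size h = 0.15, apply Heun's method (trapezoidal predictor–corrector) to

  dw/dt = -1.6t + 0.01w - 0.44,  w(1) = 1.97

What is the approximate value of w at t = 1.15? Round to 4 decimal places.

Heun: k1 = f(t_n, w_n); k2 = f(t_n + h, w_n + h·k1); w_{n+1} = w_n + (h/2)·(k1 + k2).
t=1.000000, w=1.970000:
  k1 = f(1.000000, 1.970000) = -2.020300
  k2 = f(1.150000, 1.666955) = -2.263330
  w ← 1.970000 + (0.15/2)·(-2.020300 + (-2.263330)) = 1.648728
w(1.15) ≈ 1.6487

1.6487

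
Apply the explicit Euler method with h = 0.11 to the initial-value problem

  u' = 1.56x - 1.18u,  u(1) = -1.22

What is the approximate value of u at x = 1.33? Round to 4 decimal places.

-0.2989

Euler: u_{n+1} = u_n + h·f(x_n, u_n).
x=1.000000, u=-1.220000: f=2.999600 → u ← -1.220000 + 0.11·2.999600 = -0.890044
x=1.110000, u=-0.890044: f=2.781852 → u ← -0.890044 + 0.11·2.781852 = -0.584040
x=1.220000, u=-0.584040: f=2.592368 → u ← -0.584040 + 0.11·2.592368 = -0.298880
u(1.33) ≈ -0.2989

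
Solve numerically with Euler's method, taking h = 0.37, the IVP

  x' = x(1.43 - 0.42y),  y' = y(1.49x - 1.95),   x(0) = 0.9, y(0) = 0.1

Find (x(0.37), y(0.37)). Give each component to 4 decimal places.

Euler on (x,y): x_{n+1} = x_n + h·x', y_{n+1} = y_n + h·y'.
0.000000: (0.900000, 0.100000); f=(1.249200, -0.060900) → (1.362204, 0.077467)
(x(0.37), y(0.37)) ≈ (1.3622, 0.0775)

1.3622, 0.0775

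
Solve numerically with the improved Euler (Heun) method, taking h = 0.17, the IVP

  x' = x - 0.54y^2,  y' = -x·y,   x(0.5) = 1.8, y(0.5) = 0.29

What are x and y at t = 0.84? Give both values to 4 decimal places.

Heun on (x,y): k1 = f(t_n, state_n); k2 = f(t_n + h, state_n + h·k1); state_{n+1} = state_n + (h/2)·(k1 + k2).
0.500000: (1.800000, 0.290000)
  k1 = (1.754586, -0.522000)
  predictor → (2.098280, 0.201260)
  k2 = (2.076407, -0.422300)
  → (2.125634, 0.209735)
0.670000: (2.125634, 0.209735)
  k1 = (2.101881, -0.445819)
  predictor → (2.482954, 0.133945)
  k2 = (2.473266, -0.332580)
  → (2.514522, 0.143571)
(x(0.84), y(0.84)) ≈ (2.5145, 0.1436)

2.5145, 0.1436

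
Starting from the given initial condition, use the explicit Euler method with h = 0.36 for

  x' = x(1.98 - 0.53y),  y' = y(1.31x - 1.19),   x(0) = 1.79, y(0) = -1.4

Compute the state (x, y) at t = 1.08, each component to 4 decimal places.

18.9788, -18.0782

Euler on (x,y): x_{n+1} = x_n + h·x', y_{n+1} = y_n + h·y'.
0.000000: (1.790000, -1.400000); f=(4.872380, -1.616860) → (3.544057, -1.982070)
0.360000: (3.544057, -1.982070); f=(10.740253, -6.843520) → (7.410548, -4.445737)
0.720000: (7.410548, -4.445737); f=(32.133918, -37.867977) → (18.978759, -18.078209)
(x(1.08), y(1.08)) ≈ (18.9788, -18.0782)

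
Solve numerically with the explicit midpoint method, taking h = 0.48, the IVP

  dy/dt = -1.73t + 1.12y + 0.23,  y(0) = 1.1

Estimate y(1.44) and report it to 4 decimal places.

3.0469

Midpoint: k1 = f(t_n, y_n); k2 = f(t_n + h/2, y_n + (h/2)·k1); y_{n+1} = y_n + h·k2.
t=0.000000, y=1.100000:
  k1 = f(0.000000, 1.100000) = 1.462000
  k2 = f(0.240000, 1.450880) = 1.439786
  y ← 1.100000 + 0.48·1.439786 = 1.791097
t=0.480000, y=1.791097:
  k1 = f(0.480000, 1.791097) = 1.405629
  k2 = f(0.720000, 2.128448) = 1.368262
  y ← 1.791097 + 0.48·1.368262 = 2.447863
t=0.960000, y=2.447863:
  k1 = f(0.960000, 2.447863) = 1.310806
  k2 = f(1.200000, 2.762456) = 1.247951
  y ← 2.447863 + 0.48·1.247951 = 3.046879
y(1.44) ≈ 3.0469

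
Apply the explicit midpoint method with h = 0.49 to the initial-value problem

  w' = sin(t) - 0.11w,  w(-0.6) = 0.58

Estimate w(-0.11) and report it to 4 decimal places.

Midpoint: k1 = f(t_n, w_n); k2 = f(t_n + h/2, w_n + (h/2)·k1); w_{n+1} = w_n + h·k2.
t=-0.600000, w=0.580000:
  k1 = f(-0.600000, 0.580000) = -0.628442
  k2 = f(-0.355000, 0.426032) = -0.394454
  w ← 0.580000 + 0.49·(-0.394454) = 0.386718
w(-0.11) ≈ 0.3867

0.3867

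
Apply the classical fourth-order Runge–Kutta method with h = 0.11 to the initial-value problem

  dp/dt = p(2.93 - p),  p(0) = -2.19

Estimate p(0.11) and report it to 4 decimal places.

-4.2167

RK4: k1 = f(t_n, p_n); k2 = f(t_n + h/2, p_n + (h/2)·k1); k3 = f(t_n + h/2, p_n + (h/2)·k2); k4 = f(t_n + h, p_n + h·k3); p_{n+1} = p_n + (h/6)·(k1 + 2k2 + 2k3 + k4).
t=0.000000, p=-2.190000:
  k1 = f(0.000000, -2.190000) = -11.212800
  k2 = f(0.055000, -2.806704) = -16.101230
  k3 = f(0.055000, -3.075568) = -18.470530
  k4 = f(0.110000, -4.221758) = -30.192994
  p ← -2.190000 + (0.11/6)·(k1 + 2k2 + 2k3 + k4) = -4.216737
p(0.11) ≈ -4.2167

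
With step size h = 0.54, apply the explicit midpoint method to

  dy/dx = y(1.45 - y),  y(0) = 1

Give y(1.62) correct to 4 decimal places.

Midpoint: k1 = f(x_n, y_n); k2 = f(x_n + h/2, y_n + (h/2)·k1); y_{n+1} = y_n + h·k2.
x=0.000000, y=1.000000:
  k1 = f(0.000000, 1.000000) = 0.450000
  k2 = f(0.270000, 1.121500) = 0.368413
  y ← 1.000000 + 0.54·0.368413 = 1.198943
x=0.540000, y=1.198943:
  k1 = f(0.540000, 1.198943) = 0.301003
  k2 = f(0.810000, 1.280214) = 0.217363
  y ← 1.198943 + 0.54·0.217363 = 1.316319
x=1.080000, y=1.316319:
  k1 = f(1.080000, 1.316319) = 0.175967
  k2 = f(1.350000, 1.363830) = 0.117521
  y ← 1.316319 + 0.54·0.117521 = 1.379780
y(1.62) ≈ 1.3798

1.3798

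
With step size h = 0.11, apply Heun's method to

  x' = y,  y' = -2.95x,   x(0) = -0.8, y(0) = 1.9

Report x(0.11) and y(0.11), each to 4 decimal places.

Heun on (x,y): k1 = f(t_n, state_n); k2 = f(t_n + h, state_n + h·k1); state_{n+1} = state_n + (h/2)·(k1 + k2).
0.000000: (-0.800000, 1.900000)
  k1 = (1.900000, 2.360000)
  predictor → (-0.591000, 2.159600)
  k2 = (2.159600, 1.743450)
  → (-0.576722, 2.125690)
(x(0.11), y(0.11)) ≈ (-0.5767, 2.1257)

-0.5767, 2.1257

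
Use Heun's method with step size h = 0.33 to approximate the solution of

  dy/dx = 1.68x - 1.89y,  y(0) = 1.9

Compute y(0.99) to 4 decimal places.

Heun: k1 = f(x_n, y_n); k2 = f(x_n + h, y_n + h·k1); y_{n+1} = y_n + (h/2)·(k1 + k2).
x=0.000000, y=1.900000:
  k1 = f(0.000000, 1.900000) = -3.591000
  k2 = f(0.330000, 0.714970) = -0.796893
  y ← 1.900000 + (0.33/2)·(-3.591000 + (-0.796893)) = 1.175998
x=0.330000, y=1.175998:
  k1 = f(0.330000, 1.175998) = -1.668235
  k2 = f(0.660000, 0.625480) = -0.073357
  y ← 1.175998 + (0.33/2)·(-1.668235 + (-0.073357)) = 0.888635
x=0.660000, y=0.888635:
  k1 = f(0.660000, 0.888635) = -0.570720
  k2 = f(0.990000, 0.700297) = 0.339638
  y ← 0.888635 + (0.33/2)·(-0.570720 + 0.339638) = 0.850506
y(0.99) ≈ 0.8505

0.8505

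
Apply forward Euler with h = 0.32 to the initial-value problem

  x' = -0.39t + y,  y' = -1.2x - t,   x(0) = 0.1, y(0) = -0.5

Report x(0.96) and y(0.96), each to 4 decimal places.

Euler on (x,y): x_{n+1} = x_n + h·x', y_{n+1} = y_n + h·y'.
0.000000: (0.100000, -0.500000); f=(-0.500000, -0.120000) → (-0.060000, -0.538400)
0.320000: (-0.060000, -0.538400); f=(-0.663200, -0.248000) → (-0.272224, -0.617760)
0.640000: (-0.272224, -0.617760); f=(-0.867360, -0.313331) → (-0.549779, -0.718026)
(x(0.96), y(0.96)) ≈ (-0.5498, -0.7180)

-0.5498, -0.7180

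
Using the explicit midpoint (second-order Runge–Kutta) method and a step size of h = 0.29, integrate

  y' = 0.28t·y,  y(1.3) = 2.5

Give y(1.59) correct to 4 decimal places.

Midpoint: k1 = f(t_n, y_n); k2 = f(t_n + h/2, y_n + (h/2)·k1); y_{n+1} = y_n + h·k2.
t=1.300000, y=2.500000:
  k1 = f(1.300000, 2.500000) = 0.910000
  k2 = f(1.445000, 2.631950) = 1.064887
  y ← 2.500000 + 0.29·1.064887 = 2.808817
y(1.59) ≈ 2.8088

2.8088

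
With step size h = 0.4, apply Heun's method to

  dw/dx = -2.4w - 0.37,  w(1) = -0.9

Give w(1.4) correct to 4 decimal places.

-0.5277

Heun: k1 = f(x_n, w_n); k2 = f(x_n + h, w_n + h·k1); w_{n+1} = w_n + (h/2)·(k1 + k2).
x=1.000000, w=-0.900000:
  k1 = f(1.000000, -0.900000) = 1.790000
  k2 = f(1.400000, -0.184000) = 0.071600
  w ← -0.900000 + (0.4/2)·(1.790000 + 0.071600) = -0.527680
w(1.4) ≈ -0.5277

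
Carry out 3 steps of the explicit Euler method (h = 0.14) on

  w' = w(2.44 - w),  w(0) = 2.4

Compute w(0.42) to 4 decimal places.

Euler: w_{n+1} = w_n + h·f(t_n, w_n).
t=0.000000, w=2.400000: f=0.096000 → w ← 2.400000 + 0.14·0.096000 = 2.413440
t=0.140000, w=2.413440: f=0.064101 → w ← 2.413440 + 0.14·0.064101 = 2.422414
t=0.280000, w=2.422414: f=0.042600 → w ← 2.422414 + 0.14·0.042600 = 2.428378
w(0.42) ≈ 2.4284

2.4284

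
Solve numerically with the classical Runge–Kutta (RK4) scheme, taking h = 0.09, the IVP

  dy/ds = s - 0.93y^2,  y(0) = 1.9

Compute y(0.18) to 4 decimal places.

1.4553

RK4: k1 = f(s_n, y_n); k2 = f(s_n + h/2, y_n + (h/2)·k1); k3 = f(s_n + h/2, y_n + (h/2)·k2); k4 = f(s_n + h, y_n + h·k3); y_{n+1} = y_n + (h/6)·(k1 + 2k2 + 2k3 + k4).
s=0.000000, y=1.900000:
  k1 = f(0.000000, 1.900000) = -3.357300
  k2 = f(0.045000, 1.748922) = -2.799616
  k3 = f(0.045000, 1.774017) = -2.881838
  k4 = f(0.090000, 1.640635) = -2.413264
  y ← 1.900000 + (0.09/6)·(k1 + 2k2 + 2k3 + k4) = 1.642998
s=0.090000, y=1.642998:
  k1 = f(0.090000, 1.642998) = -2.420481
  k2 = f(0.135000, 1.534076) = -2.053653
  k3 = f(0.135000, 1.550584) = -2.101008
  k4 = f(0.180000, 1.453907) = -1.785877
  y ← 1.642998 + (0.09/6)·(k1 + 2k2 + 2k3 + k4) = 1.455263
y(0.18) ≈ 1.4553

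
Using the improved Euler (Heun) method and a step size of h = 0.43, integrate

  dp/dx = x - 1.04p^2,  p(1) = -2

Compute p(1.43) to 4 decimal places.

-4.8945

Heun: k1 = f(x_n, p_n); k2 = f(x_n + h, p_n + h·k1); p_{n+1} = p_n + (h/2)·(k1 + k2).
x=1.000000, p=-2.000000:
  k1 = f(1.000000, -2.000000) = -3.160000
  k2 = f(1.430000, -3.358800) = -10.302799
  p ← -2.000000 + (0.43/2)·(-3.160000 + (-10.302799)) = -4.894502
p(1.43) ≈ -4.8945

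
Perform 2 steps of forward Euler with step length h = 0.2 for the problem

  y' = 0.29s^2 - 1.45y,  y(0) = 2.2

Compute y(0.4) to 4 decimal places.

Euler: y_{n+1} = y_n + h·f(s_n, y_n).
s=0.000000, y=2.200000: f=-3.190000 → y ← 2.200000 + 0.2·(-3.190000) = 1.562000
s=0.200000, y=1.562000: f=-2.253300 → y ← 1.562000 + 0.2·(-2.253300) = 1.111340
y(0.4) ≈ 1.1113

1.1113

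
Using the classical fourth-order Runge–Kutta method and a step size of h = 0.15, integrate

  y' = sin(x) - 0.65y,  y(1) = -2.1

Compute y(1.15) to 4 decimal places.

-1.7792

RK4: k1 = f(x_n, y_n); k2 = f(x_n + h/2, y_n + (h/2)·k1); k3 = f(x_n + h/2, y_n + (h/2)·k2); k4 = f(x_n + h, y_n + h·k3); y_{n+1} = y_n + (h/6)·(k1 + 2k2 + 2k3 + k4).
x=1.000000, y=-2.100000:
  k1 = f(1.000000, -2.100000) = 2.206471
  k2 = f(1.075000, -1.934515) = 2.137025
  k3 = f(1.075000, -1.939723) = 2.140410
  k4 = f(1.150000, -1.778938) = 2.069074
  y ← -2.100000 + (0.15/6)·(k1 + 2k2 + 2k3 + k4) = -1.779240
y(1.15) ≈ -1.7792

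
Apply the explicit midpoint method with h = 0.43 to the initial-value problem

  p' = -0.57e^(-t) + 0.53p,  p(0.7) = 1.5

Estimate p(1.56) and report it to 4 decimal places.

2.1449

Midpoint: k1 = f(t_n, p_n); k2 = f(t_n + h/2, p_n + (h/2)·k1); p_{n+1} = p_n + h·k2.
t=0.700000, p=1.500000:
  k1 = f(0.700000, 1.500000) = 0.511946
  k2 = f(0.915000, 1.610068) = 0.625042
  p ← 1.500000 + 0.43·0.625042 = 1.768768
t=1.130000, p=1.768768:
  k1 = f(1.130000, 1.768768) = 0.753318
  k2 = f(1.345000, 1.930731) = 0.874780
  p ← 1.768768 + 0.43·0.874780 = 2.144923
p(1.56) ≈ 2.1449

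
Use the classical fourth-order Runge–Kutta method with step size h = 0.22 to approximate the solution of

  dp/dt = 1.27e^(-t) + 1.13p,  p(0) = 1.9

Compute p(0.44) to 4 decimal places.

RK4: k1 = f(t_n, p_n); k2 = f(t_n + h/2, p_n + (h/2)·k1); k3 = f(t_n + h/2, p_n + (h/2)·k2); k4 = f(t_n + h, p_n + h·k3); p_{n+1} = p_n + (h/6)·(k1 + 2k2 + 2k3 + k4).
t=0.000000, p=1.900000:
  k1 = f(0.000000, 1.900000) = 3.417000
  k2 = f(0.110000, 2.275870) = 3.709442
  k3 = f(0.110000, 2.308039) = 3.745793
  k4 = f(0.220000, 2.724074) = 4.097403
  p ← 1.900000 + (0.22/6)·(k1 + 2k2 + 2k3 + k4) = 2.722245
t=0.220000, p=2.722245:
  k1 = f(0.220000, 2.722245) = 4.095336
  k2 = f(0.330000, 3.172732) = 4.498221
  k3 = f(0.330000, 3.217050) = 4.548299
  k4 = f(0.440000, 3.722871) = 5.024771
  p ← 2.722245 + (0.22/6)·(k1 + 2k2 + 2k3 + k4) = 3.720061
p(0.44) ≈ 3.7201

3.7201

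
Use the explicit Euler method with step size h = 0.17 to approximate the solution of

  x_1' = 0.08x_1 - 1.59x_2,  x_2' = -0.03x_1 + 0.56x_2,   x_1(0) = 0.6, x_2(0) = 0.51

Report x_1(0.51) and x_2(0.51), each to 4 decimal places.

0.1672, 0.6620

Euler on (x_1,x_2): x_1_{n+1} = x_1_n + h·x_1', x_2_{n+1} = x_2_n + h·x_2'.
0.000000: (0.600000, 0.510000); f=(-0.762900, 0.267600) → (0.470307, 0.555492)
0.170000: (0.470307, 0.555492); f=(-0.845608, 0.296966) → (0.326554, 0.605976)
0.340000: (0.326554, 0.605976); f=(-0.937378, 0.329550) → (0.167199, 0.662000)
(x_1(0.51), x_2(0.51)) ≈ (0.1672, 0.6620)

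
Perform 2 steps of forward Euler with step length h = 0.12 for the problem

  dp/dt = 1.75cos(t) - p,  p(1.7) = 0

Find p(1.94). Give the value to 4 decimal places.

-0.0756

Euler: p_{n+1} = p_n + h·f(t_n, p_n).
t=1.700000, p=0.000000: f=-0.225478 → p ← 0.000000 + 0.12·(-0.225478) = -0.027057
t=1.820000, p=-0.027057: f=-0.404549 → p ← -0.027057 + 0.12·(-0.404549) = -0.075603
p(1.94) ≈ -0.0756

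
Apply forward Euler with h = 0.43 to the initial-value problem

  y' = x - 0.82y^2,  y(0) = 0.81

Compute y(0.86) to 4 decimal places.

0.6455

Euler: y_{n+1} = y_n + h·f(x_n, y_n).
x=0.000000, y=0.810000: f=-0.538002 → y ← 0.810000 + 0.43·(-0.538002) = 0.578659
x=0.430000, y=0.578659: f=0.155426 → y ← 0.578659 + 0.43·0.155426 = 0.645492
y(0.86) ≈ 0.6455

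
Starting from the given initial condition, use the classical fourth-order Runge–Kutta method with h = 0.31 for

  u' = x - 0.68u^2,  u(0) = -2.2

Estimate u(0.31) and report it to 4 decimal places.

-4.0080

RK4: k1 = f(x_n, u_n); k2 = f(x_n + h/2, u_n + (h/2)·k1); k3 = f(x_n + h/2, u_n + (h/2)·k2); k4 = f(x_n + h, u_n + h·k3); u_{n+1} = u_n + (h/6)·(k1 + 2k2 + 2k3 + k4).
x=0.000000, u=-2.200000:
  k1 = f(0.000000, -2.200000) = -3.291200
  k2 = f(0.155000, -2.710136) = -4.839489
  k3 = f(0.155000, -2.950121) = -5.763185
  k4 = f(0.310000, -3.986587) = -10.497157
  u ← -2.200000 + (0.31/6)·(k1 + 2k2 + 2k3 + k4) = -4.008008
u(0.31) ≈ -4.0080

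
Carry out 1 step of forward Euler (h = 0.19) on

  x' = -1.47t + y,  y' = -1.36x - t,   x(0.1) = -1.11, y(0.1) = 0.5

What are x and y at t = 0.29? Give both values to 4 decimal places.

-1.0429, 0.7678

Euler on (x,y): x_{n+1} = x_n + h·x', y_{n+1} = y_n + h·y'.
0.100000: (-1.110000, 0.500000); f=(0.353000, 1.409600) → (-1.042930, 0.767824)
(x(0.29), y(0.29)) ≈ (-1.0429, 0.7678)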